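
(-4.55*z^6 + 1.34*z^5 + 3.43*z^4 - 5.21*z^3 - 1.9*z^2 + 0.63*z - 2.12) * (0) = 0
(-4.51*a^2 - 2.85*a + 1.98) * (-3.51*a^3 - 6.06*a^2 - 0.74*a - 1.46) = 15.8301*a^5 + 37.3341*a^4 + 13.6586*a^3 - 3.3052*a^2 + 2.6958*a - 2.8908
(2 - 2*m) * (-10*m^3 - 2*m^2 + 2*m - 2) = 20*m^4 - 16*m^3 - 8*m^2 + 8*m - 4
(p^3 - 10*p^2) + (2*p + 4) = p^3 - 10*p^2 + 2*p + 4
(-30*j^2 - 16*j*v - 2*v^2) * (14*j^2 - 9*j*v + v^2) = -420*j^4 + 46*j^3*v + 86*j^2*v^2 + 2*j*v^3 - 2*v^4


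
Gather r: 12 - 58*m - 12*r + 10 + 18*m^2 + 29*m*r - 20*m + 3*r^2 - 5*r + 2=18*m^2 - 78*m + 3*r^2 + r*(29*m - 17) + 24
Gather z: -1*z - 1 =-z - 1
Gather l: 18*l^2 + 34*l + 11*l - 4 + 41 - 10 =18*l^2 + 45*l + 27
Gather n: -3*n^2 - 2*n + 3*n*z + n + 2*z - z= -3*n^2 + n*(3*z - 1) + z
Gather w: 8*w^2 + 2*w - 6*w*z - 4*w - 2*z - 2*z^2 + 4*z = 8*w^2 + w*(-6*z - 2) - 2*z^2 + 2*z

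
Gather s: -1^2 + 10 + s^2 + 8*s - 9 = s^2 + 8*s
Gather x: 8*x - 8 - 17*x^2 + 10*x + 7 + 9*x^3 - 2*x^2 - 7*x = 9*x^3 - 19*x^2 + 11*x - 1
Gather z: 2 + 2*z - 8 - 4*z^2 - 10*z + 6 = -4*z^2 - 8*z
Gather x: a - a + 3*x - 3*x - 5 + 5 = 0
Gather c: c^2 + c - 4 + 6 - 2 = c^2 + c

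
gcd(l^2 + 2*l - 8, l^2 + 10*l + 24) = l + 4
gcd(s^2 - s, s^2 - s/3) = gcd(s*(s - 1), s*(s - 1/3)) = s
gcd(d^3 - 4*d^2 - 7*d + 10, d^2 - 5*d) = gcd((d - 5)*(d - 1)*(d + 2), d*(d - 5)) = d - 5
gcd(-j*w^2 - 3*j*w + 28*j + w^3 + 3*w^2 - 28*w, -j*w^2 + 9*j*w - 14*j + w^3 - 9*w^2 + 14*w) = -j + w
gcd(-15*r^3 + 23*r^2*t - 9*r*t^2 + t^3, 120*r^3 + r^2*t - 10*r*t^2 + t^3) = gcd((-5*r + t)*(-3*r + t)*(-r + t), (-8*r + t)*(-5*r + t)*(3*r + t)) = 5*r - t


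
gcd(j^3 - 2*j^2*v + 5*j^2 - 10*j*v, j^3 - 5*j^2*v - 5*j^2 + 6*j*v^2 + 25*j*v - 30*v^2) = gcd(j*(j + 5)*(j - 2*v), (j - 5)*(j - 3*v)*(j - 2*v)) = -j + 2*v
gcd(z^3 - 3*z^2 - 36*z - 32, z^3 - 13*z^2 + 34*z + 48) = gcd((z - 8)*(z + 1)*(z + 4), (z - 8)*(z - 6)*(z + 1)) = z^2 - 7*z - 8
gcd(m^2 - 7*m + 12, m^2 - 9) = m - 3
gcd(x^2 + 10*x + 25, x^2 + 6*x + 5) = x + 5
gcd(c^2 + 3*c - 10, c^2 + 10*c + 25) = c + 5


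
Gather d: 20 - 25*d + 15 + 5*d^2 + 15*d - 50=5*d^2 - 10*d - 15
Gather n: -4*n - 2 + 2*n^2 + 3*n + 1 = 2*n^2 - n - 1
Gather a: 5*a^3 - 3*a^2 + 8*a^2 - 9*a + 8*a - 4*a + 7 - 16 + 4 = 5*a^3 + 5*a^2 - 5*a - 5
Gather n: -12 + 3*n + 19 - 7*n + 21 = 28 - 4*n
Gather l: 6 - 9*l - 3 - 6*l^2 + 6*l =-6*l^2 - 3*l + 3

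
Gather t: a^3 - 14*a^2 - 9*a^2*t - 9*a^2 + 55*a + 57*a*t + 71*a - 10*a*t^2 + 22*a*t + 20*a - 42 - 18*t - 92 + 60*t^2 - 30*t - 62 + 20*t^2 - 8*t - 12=a^3 - 23*a^2 + 146*a + t^2*(80 - 10*a) + t*(-9*a^2 + 79*a - 56) - 208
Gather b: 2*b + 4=2*b + 4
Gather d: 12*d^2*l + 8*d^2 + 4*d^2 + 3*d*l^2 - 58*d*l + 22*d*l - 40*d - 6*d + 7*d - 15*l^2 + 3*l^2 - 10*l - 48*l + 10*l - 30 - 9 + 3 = d^2*(12*l + 12) + d*(3*l^2 - 36*l - 39) - 12*l^2 - 48*l - 36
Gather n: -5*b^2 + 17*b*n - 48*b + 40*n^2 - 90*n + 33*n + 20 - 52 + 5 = -5*b^2 - 48*b + 40*n^2 + n*(17*b - 57) - 27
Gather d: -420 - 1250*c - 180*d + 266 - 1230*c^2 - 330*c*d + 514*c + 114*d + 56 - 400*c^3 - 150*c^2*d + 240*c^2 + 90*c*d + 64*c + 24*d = -400*c^3 - 990*c^2 - 672*c + d*(-150*c^2 - 240*c - 42) - 98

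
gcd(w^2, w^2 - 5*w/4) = w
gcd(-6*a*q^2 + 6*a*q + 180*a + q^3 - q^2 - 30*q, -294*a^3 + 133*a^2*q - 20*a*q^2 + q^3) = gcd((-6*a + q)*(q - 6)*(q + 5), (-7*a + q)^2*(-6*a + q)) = -6*a + q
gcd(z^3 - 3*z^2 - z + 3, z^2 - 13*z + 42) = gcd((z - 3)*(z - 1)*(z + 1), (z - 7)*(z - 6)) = 1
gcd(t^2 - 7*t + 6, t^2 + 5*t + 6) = 1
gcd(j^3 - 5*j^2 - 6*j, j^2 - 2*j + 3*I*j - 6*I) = 1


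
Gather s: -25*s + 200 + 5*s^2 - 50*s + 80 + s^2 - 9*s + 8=6*s^2 - 84*s + 288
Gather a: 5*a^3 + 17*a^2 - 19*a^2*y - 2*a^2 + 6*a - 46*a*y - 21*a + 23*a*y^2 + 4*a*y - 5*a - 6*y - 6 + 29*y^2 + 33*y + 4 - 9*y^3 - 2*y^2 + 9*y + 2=5*a^3 + a^2*(15 - 19*y) + a*(23*y^2 - 42*y - 20) - 9*y^3 + 27*y^2 + 36*y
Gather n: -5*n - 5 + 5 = -5*n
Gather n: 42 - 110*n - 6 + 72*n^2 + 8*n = 72*n^2 - 102*n + 36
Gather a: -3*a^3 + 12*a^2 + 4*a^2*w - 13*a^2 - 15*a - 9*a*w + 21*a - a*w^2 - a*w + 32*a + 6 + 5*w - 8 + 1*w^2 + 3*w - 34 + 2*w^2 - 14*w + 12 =-3*a^3 + a^2*(4*w - 1) + a*(-w^2 - 10*w + 38) + 3*w^2 - 6*w - 24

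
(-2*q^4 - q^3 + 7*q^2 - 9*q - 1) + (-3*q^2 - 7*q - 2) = -2*q^4 - q^3 + 4*q^2 - 16*q - 3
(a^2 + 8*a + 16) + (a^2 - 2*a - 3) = 2*a^2 + 6*a + 13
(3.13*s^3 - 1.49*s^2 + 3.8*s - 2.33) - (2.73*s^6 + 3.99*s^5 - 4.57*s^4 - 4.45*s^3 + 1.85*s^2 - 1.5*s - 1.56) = -2.73*s^6 - 3.99*s^5 + 4.57*s^4 + 7.58*s^3 - 3.34*s^2 + 5.3*s - 0.77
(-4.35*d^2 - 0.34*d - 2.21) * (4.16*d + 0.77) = -18.096*d^3 - 4.7639*d^2 - 9.4554*d - 1.7017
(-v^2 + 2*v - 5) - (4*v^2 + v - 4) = -5*v^2 + v - 1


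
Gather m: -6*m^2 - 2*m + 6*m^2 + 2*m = 0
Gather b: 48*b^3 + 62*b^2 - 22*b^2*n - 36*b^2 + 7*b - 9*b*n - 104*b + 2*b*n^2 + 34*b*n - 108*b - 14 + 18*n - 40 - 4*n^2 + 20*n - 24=48*b^3 + b^2*(26 - 22*n) + b*(2*n^2 + 25*n - 205) - 4*n^2 + 38*n - 78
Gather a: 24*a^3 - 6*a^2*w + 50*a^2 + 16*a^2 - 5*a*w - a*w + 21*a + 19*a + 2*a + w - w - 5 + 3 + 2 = 24*a^3 + a^2*(66 - 6*w) + a*(42 - 6*w)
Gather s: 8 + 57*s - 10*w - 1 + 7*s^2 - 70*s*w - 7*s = 7*s^2 + s*(50 - 70*w) - 10*w + 7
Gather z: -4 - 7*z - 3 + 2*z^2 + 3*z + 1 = 2*z^2 - 4*z - 6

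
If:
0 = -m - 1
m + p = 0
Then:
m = -1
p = 1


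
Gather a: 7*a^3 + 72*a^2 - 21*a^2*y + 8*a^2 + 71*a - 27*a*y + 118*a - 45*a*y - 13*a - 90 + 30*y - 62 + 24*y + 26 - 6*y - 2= 7*a^3 + a^2*(80 - 21*y) + a*(176 - 72*y) + 48*y - 128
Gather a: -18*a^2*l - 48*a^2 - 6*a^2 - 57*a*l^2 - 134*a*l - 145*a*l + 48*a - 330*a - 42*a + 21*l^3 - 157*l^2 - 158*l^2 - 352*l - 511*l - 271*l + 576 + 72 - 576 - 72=a^2*(-18*l - 54) + a*(-57*l^2 - 279*l - 324) + 21*l^3 - 315*l^2 - 1134*l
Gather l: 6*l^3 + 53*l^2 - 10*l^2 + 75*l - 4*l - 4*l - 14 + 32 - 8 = 6*l^3 + 43*l^2 + 67*l + 10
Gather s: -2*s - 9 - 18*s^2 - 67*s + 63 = -18*s^2 - 69*s + 54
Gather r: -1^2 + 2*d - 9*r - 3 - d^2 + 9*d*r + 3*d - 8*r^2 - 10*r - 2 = -d^2 + 5*d - 8*r^2 + r*(9*d - 19) - 6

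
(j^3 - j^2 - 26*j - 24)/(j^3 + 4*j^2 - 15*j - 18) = (j^2 - 2*j - 24)/(j^2 + 3*j - 18)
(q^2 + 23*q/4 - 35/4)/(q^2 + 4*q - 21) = (q - 5/4)/(q - 3)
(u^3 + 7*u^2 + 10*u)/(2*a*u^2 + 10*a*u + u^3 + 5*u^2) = (u + 2)/(2*a + u)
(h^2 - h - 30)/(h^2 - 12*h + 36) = (h + 5)/(h - 6)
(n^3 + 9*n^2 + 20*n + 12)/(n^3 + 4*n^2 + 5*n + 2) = (n + 6)/(n + 1)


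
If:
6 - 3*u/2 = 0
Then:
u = 4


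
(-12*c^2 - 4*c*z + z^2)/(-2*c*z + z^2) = (12*c^2 + 4*c*z - z^2)/(z*(2*c - z))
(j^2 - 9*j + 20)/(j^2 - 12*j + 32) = (j - 5)/(j - 8)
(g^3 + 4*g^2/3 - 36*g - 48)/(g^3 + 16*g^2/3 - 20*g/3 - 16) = (g - 6)/(g - 2)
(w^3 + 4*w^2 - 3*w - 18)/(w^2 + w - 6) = w + 3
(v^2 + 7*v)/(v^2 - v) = (v + 7)/(v - 1)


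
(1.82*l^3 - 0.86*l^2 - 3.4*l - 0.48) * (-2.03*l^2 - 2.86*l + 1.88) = -3.6946*l^5 - 3.4594*l^4 + 12.7832*l^3 + 9.0816*l^2 - 5.0192*l - 0.9024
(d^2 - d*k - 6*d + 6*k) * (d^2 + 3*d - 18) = d^4 - d^3*k - 3*d^3 + 3*d^2*k - 36*d^2 + 36*d*k + 108*d - 108*k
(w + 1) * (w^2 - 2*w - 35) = w^3 - w^2 - 37*w - 35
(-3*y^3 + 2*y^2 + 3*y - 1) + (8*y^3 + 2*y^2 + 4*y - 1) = 5*y^3 + 4*y^2 + 7*y - 2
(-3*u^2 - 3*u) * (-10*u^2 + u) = 30*u^4 + 27*u^3 - 3*u^2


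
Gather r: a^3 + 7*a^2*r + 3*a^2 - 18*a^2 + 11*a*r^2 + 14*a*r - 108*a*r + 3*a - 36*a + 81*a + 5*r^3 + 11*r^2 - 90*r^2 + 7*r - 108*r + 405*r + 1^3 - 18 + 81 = a^3 - 15*a^2 + 48*a + 5*r^3 + r^2*(11*a - 79) + r*(7*a^2 - 94*a + 304) + 64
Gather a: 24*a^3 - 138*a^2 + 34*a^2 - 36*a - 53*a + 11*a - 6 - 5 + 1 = 24*a^3 - 104*a^2 - 78*a - 10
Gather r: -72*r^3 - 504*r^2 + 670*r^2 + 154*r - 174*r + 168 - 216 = -72*r^3 + 166*r^2 - 20*r - 48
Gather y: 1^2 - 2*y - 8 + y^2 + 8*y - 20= y^2 + 6*y - 27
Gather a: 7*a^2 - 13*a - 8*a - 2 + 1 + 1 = 7*a^2 - 21*a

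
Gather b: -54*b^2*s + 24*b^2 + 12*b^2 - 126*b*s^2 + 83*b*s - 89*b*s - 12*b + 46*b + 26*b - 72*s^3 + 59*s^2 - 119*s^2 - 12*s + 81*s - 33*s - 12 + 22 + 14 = b^2*(36 - 54*s) + b*(-126*s^2 - 6*s + 60) - 72*s^3 - 60*s^2 + 36*s + 24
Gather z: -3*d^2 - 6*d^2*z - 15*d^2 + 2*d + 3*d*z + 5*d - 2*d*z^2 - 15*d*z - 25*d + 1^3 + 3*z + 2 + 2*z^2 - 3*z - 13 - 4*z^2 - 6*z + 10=-18*d^2 - 18*d + z^2*(-2*d - 2) + z*(-6*d^2 - 12*d - 6)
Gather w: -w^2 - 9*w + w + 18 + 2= -w^2 - 8*w + 20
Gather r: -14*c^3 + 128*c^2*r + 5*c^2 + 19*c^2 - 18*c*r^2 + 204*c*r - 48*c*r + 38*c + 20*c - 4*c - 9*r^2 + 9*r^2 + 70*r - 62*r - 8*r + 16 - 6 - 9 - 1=-14*c^3 + 24*c^2 - 18*c*r^2 + 54*c + r*(128*c^2 + 156*c)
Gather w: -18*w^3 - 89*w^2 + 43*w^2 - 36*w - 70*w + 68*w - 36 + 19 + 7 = -18*w^3 - 46*w^2 - 38*w - 10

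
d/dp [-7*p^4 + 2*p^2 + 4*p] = -28*p^3 + 4*p + 4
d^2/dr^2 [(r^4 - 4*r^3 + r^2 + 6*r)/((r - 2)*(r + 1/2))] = 4*(4*r^3 + 6*r^2 + 3*r + 4)/(8*r^3 + 12*r^2 + 6*r + 1)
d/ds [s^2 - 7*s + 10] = 2*s - 7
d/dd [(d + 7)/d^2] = (-d - 14)/d^3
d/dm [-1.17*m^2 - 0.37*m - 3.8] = -2.34*m - 0.37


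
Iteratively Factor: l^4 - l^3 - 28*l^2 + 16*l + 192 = (l + 4)*(l^3 - 5*l^2 - 8*l + 48) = (l + 3)*(l + 4)*(l^2 - 8*l + 16) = (l - 4)*(l + 3)*(l + 4)*(l - 4)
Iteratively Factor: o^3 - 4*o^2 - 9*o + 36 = (o + 3)*(o^2 - 7*o + 12) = (o - 4)*(o + 3)*(o - 3)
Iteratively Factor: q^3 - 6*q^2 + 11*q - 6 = (q - 2)*(q^2 - 4*q + 3) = (q - 3)*(q - 2)*(q - 1)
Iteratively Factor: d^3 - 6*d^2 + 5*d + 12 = (d + 1)*(d^2 - 7*d + 12) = (d - 4)*(d + 1)*(d - 3)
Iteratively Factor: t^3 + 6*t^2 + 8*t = (t + 4)*(t^2 + 2*t) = t*(t + 4)*(t + 2)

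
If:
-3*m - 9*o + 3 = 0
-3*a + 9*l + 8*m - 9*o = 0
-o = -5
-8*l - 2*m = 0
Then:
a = -251/6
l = 7/2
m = -14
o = 5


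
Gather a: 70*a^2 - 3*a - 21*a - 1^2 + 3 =70*a^2 - 24*a + 2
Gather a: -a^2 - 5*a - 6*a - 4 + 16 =-a^2 - 11*a + 12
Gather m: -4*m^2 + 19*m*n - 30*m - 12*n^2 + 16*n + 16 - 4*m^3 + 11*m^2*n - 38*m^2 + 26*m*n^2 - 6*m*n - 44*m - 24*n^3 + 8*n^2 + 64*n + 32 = -4*m^3 + m^2*(11*n - 42) + m*(26*n^2 + 13*n - 74) - 24*n^3 - 4*n^2 + 80*n + 48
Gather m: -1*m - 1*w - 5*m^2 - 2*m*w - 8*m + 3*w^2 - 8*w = -5*m^2 + m*(-2*w - 9) + 3*w^2 - 9*w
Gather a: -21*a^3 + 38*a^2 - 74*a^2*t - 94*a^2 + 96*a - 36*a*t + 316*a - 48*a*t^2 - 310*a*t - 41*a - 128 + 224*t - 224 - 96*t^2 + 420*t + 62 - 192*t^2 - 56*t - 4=-21*a^3 + a^2*(-74*t - 56) + a*(-48*t^2 - 346*t + 371) - 288*t^2 + 588*t - 294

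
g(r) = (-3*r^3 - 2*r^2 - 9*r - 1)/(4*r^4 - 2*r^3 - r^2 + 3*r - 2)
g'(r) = (-9*r^2 - 4*r - 9)/(4*r^4 - 2*r^3 - r^2 + 3*r - 2) + (-16*r^3 + 6*r^2 + 2*r - 3)*(-3*r^3 - 2*r^2 - 9*r - 1)/(4*r^4 - 2*r^3 - r^2 + 3*r - 2)^2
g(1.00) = -7.50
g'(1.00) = 30.25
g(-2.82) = 0.27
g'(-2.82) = 0.14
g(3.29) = -0.40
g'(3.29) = 0.21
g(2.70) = -0.58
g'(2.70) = 0.40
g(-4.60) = 0.15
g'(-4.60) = 0.03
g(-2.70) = 0.29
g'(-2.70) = 0.16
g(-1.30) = 1.69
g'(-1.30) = 5.84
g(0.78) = -40.52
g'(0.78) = 762.05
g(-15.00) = 0.05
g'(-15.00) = 0.00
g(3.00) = -0.47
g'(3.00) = 0.28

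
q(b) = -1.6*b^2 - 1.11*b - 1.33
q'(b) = -3.2*b - 1.11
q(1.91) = -9.29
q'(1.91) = -7.22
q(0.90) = -3.62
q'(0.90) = -3.99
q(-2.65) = -9.62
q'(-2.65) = 7.37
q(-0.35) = -1.14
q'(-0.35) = 0.01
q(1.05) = -4.26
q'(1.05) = -4.47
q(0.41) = -2.05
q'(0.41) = -2.42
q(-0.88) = -1.59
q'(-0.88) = 1.71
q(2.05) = -10.33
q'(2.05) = -7.67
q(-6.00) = -52.27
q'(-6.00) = 18.09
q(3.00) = -19.06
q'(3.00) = -10.71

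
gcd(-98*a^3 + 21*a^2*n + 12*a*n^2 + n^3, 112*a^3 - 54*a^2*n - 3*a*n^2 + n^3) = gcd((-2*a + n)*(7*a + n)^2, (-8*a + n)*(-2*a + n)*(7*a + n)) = 14*a^2 - 5*a*n - n^2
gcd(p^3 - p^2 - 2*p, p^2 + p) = p^2 + p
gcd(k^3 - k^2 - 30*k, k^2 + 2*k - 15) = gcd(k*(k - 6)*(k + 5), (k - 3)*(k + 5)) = k + 5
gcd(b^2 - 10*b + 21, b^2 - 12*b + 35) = b - 7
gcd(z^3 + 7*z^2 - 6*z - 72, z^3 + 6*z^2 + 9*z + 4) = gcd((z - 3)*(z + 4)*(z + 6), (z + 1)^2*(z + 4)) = z + 4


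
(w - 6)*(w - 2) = w^2 - 8*w + 12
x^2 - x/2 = x*(x - 1/2)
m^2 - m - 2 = (m - 2)*(m + 1)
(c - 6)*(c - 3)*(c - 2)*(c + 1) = c^4 - 10*c^3 + 25*c^2 - 36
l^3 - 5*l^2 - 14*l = l*(l - 7)*(l + 2)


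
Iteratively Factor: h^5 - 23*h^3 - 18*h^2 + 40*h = (h - 5)*(h^4 + 5*h^3 + 2*h^2 - 8*h) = (h - 5)*(h - 1)*(h^3 + 6*h^2 + 8*h) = h*(h - 5)*(h - 1)*(h^2 + 6*h + 8) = h*(h - 5)*(h - 1)*(h + 2)*(h + 4)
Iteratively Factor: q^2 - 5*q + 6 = (q - 2)*(q - 3)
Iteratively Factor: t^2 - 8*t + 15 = (t - 5)*(t - 3)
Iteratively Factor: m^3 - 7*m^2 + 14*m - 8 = (m - 4)*(m^2 - 3*m + 2) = (m - 4)*(m - 1)*(m - 2)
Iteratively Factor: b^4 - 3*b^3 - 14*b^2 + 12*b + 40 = (b - 2)*(b^3 - b^2 - 16*b - 20) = (b - 5)*(b - 2)*(b^2 + 4*b + 4) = (b - 5)*(b - 2)*(b + 2)*(b + 2)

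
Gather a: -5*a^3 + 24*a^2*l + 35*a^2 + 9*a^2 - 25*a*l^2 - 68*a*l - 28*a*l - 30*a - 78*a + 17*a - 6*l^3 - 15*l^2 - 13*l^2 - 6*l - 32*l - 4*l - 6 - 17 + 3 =-5*a^3 + a^2*(24*l + 44) + a*(-25*l^2 - 96*l - 91) - 6*l^3 - 28*l^2 - 42*l - 20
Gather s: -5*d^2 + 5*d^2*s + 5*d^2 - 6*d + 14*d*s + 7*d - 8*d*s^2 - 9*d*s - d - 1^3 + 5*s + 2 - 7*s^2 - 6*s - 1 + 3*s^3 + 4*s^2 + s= 3*s^3 + s^2*(-8*d - 3) + s*(5*d^2 + 5*d)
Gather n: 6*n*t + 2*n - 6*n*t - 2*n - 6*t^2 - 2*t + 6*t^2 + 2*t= 0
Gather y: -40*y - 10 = -40*y - 10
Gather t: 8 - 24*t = 8 - 24*t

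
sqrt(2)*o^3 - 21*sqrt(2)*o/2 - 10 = (o - 5*sqrt(2)/2)*(o + 2*sqrt(2))*(sqrt(2)*o + 1)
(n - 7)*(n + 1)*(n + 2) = n^3 - 4*n^2 - 19*n - 14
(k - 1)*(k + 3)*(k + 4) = k^3 + 6*k^2 + 5*k - 12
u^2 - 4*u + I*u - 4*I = (u - 4)*(u + I)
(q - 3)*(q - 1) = q^2 - 4*q + 3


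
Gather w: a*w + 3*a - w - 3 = 3*a + w*(a - 1) - 3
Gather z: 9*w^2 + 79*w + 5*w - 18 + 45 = 9*w^2 + 84*w + 27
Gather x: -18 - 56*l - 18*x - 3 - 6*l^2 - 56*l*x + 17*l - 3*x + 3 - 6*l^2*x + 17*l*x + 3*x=-6*l^2 - 39*l + x*(-6*l^2 - 39*l - 18) - 18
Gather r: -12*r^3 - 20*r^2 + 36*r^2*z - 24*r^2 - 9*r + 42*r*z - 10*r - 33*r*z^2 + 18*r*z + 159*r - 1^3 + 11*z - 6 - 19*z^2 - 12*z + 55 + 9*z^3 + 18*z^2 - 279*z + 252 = -12*r^3 + r^2*(36*z - 44) + r*(-33*z^2 + 60*z + 140) + 9*z^3 - z^2 - 280*z + 300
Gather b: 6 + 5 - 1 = 10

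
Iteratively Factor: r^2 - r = (r - 1)*(r)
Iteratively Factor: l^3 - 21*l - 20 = (l + 4)*(l^2 - 4*l - 5) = (l + 1)*(l + 4)*(l - 5)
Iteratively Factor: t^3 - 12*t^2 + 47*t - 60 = (t - 3)*(t^2 - 9*t + 20) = (t - 5)*(t - 3)*(t - 4)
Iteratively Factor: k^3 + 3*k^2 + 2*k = (k + 2)*(k^2 + k) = (k + 1)*(k + 2)*(k)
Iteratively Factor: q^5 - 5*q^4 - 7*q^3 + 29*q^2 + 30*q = (q - 5)*(q^4 - 7*q^2 - 6*q) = (q - 5)*(q - 3)*(q^3 + 3*q^2 + 2*q) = (q - 5)*(q - 3)*(q + 2)*(q^2 + q) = q*(q - 5)*(q - 3)*(q + 2)*(q + 1)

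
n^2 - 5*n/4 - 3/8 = (n - 3/2)*(n + 1/4)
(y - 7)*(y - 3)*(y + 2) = y^3 - 8*y^2 + y + 42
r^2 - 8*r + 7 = (r - 7)*(r - 1)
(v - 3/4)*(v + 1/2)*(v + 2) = v^3 + 7*v^2/4 - 7*v/8 - 3/4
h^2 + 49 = (h - 7*I)*(h + 7*I)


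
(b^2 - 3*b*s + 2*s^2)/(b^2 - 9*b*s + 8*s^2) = (-b + 2*s)/(-b + 8*s)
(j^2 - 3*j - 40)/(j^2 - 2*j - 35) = (j - 8)/(j - 7)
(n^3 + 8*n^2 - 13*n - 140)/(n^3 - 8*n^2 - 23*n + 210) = (n^2 + 3*n - 28)/(n^2 - 13*n + 42)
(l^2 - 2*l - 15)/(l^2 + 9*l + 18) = (l - 5)/(l + 6)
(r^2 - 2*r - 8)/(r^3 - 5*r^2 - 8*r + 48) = (r + 2)/(r^2 - r - 12)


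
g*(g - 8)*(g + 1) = g^3 - 7*g^2 - 8*g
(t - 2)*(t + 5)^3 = t^4 + 13*t^3 + 45*t^2 - 25*t - 250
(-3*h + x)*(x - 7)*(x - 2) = -3*h*x^2 + 27*h*x - 42*h + x^3 - 9*x^2 + 14*x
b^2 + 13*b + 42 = (b + 6)*(b + 7)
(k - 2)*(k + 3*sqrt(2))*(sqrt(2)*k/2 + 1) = sqrt(2)*k^3/2 - sqrt(2)*k^2 + 4*k^2 - 8*k + 3*sqrt(2)*k - 6*sqrt(2)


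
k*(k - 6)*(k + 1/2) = k^3 - 11*k^2/2 - 3*k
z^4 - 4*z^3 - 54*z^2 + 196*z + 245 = (z - 7)*(z - 5)*(z + 1)*(z + 7)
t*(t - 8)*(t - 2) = t^3 - 10*t^2 + 16*t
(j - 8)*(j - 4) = j^2 - 12*j + 32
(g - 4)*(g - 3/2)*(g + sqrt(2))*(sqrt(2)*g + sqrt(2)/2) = sqrt(2)*g^4 - 5*sqrt(2)*g^3 + 2*g^3 - 10*g^2 + 13*sqrt(2)*g^2/4 + 3*sqrt(2)*g + 13*g/2 + 6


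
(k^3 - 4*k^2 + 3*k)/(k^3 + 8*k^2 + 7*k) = (k^2 - 4*k + 3)/(k^2 + 8*k + 7)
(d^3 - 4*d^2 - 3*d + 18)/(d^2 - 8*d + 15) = (d^2 - d - 6)/(d - 5)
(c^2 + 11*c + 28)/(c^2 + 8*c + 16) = (c + 7)/(c + 4)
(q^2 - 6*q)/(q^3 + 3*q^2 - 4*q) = (q - 6)/(q^2 + 3*q - 4)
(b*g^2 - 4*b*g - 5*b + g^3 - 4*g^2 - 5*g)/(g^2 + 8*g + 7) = (b*g - 5*b + g^2 - 5*g)/(g + 7)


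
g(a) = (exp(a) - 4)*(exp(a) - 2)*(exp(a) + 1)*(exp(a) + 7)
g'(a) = (exp(a) - 4)*(exp(a) - 2)*(exp(a) + 1)*exp(a) + (exp(a) - 4)*(exp(a) - 2)*(exp(a) + 7)*exp(a) + (exp(a) - 4)*(exp(a) + 1)*(exp(a) + 7)*exp(a) + (exp(a) - 2)*(exp(a) + 1)*(exp(a) + 7)*exp(a) = (4*exp(3*a) + 6*exp(2*a) - 66*exp(a) + 22)*exp(a)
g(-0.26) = 54.61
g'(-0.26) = -18.11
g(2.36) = 11545.10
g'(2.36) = 50284.57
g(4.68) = 137016540.32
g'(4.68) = 546322007.10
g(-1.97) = 58.43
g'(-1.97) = 1.80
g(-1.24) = 59.66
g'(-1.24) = 1.01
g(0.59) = 10.63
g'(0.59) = -97.51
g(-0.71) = 59.14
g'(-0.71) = -4.19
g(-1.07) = 59.76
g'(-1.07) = 0.08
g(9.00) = 4312293476995741.14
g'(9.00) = 17248114144524696.48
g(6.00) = 26615080091.43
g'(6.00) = 106339715393.40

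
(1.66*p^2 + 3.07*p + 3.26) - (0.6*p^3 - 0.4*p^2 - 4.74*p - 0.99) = -0.6*p^3 + 2.06*p^2 + 7.81*p + 4.25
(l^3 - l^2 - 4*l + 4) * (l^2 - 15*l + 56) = l^5 - 16*l^4 + 67*l^3 + 8*l^2 - 284*l + 224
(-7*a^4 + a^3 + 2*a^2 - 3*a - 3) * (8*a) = -56*a^5 + 8*a^4 + 16*a^3 - 24*a^2 - 24*a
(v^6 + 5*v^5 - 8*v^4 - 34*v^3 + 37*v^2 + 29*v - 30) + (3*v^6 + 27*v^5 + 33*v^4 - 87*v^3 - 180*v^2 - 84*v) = 4*v^6 + 32*v^5 + 25*v^4 - 121*v^3 - 143*v^2 - 55*v - 30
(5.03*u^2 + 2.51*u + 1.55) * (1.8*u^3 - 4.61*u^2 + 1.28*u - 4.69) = 9.054*u^5 - 18.6703*u^4 - 2.3427*u^3 - 27.5234*u^2 - 9.7879*u - 7.2695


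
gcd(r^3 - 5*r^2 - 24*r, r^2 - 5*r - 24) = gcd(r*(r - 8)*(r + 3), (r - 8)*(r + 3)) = r^2 - 5*r - 24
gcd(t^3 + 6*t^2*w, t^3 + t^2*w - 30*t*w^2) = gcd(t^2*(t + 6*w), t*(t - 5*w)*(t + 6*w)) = t^2 + 6*t*w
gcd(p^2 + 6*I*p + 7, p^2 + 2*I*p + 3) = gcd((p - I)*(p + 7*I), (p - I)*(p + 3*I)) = p - I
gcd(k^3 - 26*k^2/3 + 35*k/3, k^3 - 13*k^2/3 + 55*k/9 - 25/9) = k - 5/3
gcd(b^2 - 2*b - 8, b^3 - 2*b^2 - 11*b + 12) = b - 4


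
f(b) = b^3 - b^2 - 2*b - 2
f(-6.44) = -297.68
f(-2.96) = -30.78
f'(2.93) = 17.89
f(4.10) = 41.91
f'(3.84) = 34.56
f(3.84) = 32.20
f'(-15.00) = 703.00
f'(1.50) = 1.75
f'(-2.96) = 30.20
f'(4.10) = 40.23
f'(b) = 3*b^2 - 2*b - 2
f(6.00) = 166.00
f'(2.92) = 17.74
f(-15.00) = -3572.00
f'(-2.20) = 16.92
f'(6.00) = 94.00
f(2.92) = 8.53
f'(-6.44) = 135.30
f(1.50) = -3.88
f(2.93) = 8.71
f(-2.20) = -13.09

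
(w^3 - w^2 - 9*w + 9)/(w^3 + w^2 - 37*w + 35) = (w^2 - 9)/(w^2 + 2*w - 35)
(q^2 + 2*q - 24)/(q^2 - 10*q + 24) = (q + 6)/(q - 6)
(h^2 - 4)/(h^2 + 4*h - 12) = (h + 2)/(h + 6)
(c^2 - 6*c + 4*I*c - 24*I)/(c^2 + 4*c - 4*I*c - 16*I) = (c^2 + c*(-6 + 4*I) - 24*I)/(c^2 + c*(4 - 4*I) - 16*I)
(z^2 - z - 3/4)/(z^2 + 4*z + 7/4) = (2*z - 3)/(2*z + 7)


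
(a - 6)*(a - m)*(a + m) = a^3 - 6*a^2 - a*m^2 + 6*m^2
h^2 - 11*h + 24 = (h - 8)*(h - 3)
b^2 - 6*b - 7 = (b - 7)*(b + 1)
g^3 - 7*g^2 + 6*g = g*(g - 6)*(g - 1)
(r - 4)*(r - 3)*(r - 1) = r^3 - 8*r^2 + 19*r - 12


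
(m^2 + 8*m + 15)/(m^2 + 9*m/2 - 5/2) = 2*(m + 3)/(2*m - 1)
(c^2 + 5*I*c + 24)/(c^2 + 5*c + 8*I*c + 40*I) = (c - 3*I)/(c + 5)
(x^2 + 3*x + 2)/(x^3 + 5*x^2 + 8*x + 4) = 1/(x + 2)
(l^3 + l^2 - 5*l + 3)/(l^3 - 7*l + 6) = (l - 1)/(l - 2)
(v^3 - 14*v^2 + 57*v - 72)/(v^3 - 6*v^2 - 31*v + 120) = (v - 3)/(v + 5)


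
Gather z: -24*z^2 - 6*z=-24*z^2 - 6*z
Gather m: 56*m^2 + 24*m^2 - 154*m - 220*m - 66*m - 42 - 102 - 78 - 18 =80*m^2 - 440*m - 240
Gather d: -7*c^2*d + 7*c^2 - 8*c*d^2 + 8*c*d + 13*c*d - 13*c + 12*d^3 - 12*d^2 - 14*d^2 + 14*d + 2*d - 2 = 7*c^2 - 13*c + 12*d^3 + d^2*(-8*c - 26) + d*(-7*c^2 + 21*c + 16) - 2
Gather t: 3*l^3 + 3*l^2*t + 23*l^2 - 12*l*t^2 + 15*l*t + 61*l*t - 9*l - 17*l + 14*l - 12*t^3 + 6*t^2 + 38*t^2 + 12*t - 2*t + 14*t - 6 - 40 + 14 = 3*l^3 + 23*l^2 - 12*l - 12*t^3 + t^2*(44 - 12*l) + t*(3*l^2 + 76*l + 24) - 32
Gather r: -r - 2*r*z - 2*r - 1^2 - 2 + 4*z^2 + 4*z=r*(-2*z - 3) + 4*z^2 + 4*z - 3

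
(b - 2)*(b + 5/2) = b^2 + b/2 - 5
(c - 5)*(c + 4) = c^2 - c - 20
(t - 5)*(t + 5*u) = t^2 + 5*t*u - 5*t - 25*u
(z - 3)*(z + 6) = z^2 + 3*z - 18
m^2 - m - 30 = (m - 6)*(m + 5)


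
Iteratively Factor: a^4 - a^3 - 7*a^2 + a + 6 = (a + 1)*(a^3 - 2*a^2 - 5*a + 6) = (a - 3)*(a + 1)*(a^2 + a - 2) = (a - 3)*(a - 1)*(a + 1)*(a + 2)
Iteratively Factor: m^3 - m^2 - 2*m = (m)*(m^2 - m - 2) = m*(m - 2)*(m + 1)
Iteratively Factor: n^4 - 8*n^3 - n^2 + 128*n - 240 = (n - 3)*(n^3 - 5*n^2 - 16*n + 80) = (n - 3)*(n + 4)*(n^2 - 9*n + 20) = (n - 4)*(n - 3)*(n + 4)*(n - 5)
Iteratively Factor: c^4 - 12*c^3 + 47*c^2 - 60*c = (c - 5)*(c^3 - 7*c^2 + 12*c) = c*(c - 5)*(c^2 - 7*c + 12) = c*(c - 5)*(c - 4)*(c - 3)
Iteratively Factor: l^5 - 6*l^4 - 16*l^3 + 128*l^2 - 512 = (l + 4)*(l^4 - 10*l^3 + 24*l^2 + 32*l - 128) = (l + 2)*(l + 4)*(l^3 - 12*l^2 + 48*l - 64) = (l - 4)*(l + 2)*(l + 4)*(l^2 - 8*l + 16) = (l - 4)^2*(l + 2)*(l + 4)*(l - 4)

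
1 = 1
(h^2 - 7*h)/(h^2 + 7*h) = (h - 7)/(h + 7)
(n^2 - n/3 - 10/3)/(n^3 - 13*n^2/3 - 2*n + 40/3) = 1/(n - 4)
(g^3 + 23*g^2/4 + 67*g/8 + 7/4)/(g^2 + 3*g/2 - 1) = (8*g^2 + 30*g + 7)/(4*(2*g - 1))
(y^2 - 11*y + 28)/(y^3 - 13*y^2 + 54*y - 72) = (y - 7)/(y^2 - 9*y + 18)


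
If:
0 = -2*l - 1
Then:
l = -1/2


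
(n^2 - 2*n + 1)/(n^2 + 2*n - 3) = (n - 1)/(n + 3)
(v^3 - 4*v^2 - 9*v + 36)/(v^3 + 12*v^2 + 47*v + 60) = (v^2 - 7*v + 12)/(v^2 + 9*v + 20)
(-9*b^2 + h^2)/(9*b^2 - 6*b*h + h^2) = (-3*b - h)/(3*b - h)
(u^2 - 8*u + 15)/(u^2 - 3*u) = (u - 5)/u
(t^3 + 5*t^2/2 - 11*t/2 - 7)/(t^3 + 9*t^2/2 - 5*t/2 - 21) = (t + 1)/(t + 3)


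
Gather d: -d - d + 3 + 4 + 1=8 - 2*d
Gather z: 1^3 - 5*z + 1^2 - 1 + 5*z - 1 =0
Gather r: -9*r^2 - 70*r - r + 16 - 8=-9*r^2 - 71*r + 8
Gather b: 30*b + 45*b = 75*b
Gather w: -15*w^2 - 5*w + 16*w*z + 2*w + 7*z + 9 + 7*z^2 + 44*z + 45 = -15*w^2 + w*(16*z - 3) + 7*z^2 + 51*z + 54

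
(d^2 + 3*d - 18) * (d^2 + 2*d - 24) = d^4 + 5*d^3 - 36*d^2 - 108*d + 432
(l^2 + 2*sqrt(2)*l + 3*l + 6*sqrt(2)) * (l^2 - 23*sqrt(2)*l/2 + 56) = l^4 - 19*sqrt(2)*l^3/2 + 3*l^3 - 57*sqrt(2)*l^2/2 + 10*l^2 + 30*l + 112*sqrt(2)*l + 336*sqrt(2)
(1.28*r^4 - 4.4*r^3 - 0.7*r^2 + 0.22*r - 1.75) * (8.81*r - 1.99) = 11.2768*r^5 - 41.3112*r^4 + 2.589*r^3 + 3.3312*r^2 - 15.8553*r + 3.4825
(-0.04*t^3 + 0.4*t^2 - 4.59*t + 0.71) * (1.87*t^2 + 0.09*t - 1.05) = -0.0748*t^5 + 0.7444*t^4 - 8.5053*t^3 + 0.4946*t^2 + 4.8834*t - 0.7455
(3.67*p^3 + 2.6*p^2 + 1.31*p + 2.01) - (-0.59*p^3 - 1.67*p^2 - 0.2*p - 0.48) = 4.26*p^3 + 4.27*p^2 + 1.51*p + 2.49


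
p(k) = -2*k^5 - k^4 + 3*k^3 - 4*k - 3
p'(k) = -10*k^4 - 4*k^3 + 9*k^2 - 4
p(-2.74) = 198.76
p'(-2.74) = -417.79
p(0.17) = -3.67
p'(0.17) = -3.77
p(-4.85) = 4487.93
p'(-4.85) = -4869.04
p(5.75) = -13119.78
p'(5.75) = -11398.16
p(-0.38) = -1.65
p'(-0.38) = -2.69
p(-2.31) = 72.34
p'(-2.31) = -191.41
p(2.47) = -188.76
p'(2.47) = -381.58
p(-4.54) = 3167.12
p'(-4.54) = -3692.57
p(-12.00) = 471789.00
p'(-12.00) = -199156.00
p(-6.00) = 13629.00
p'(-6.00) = -11776.00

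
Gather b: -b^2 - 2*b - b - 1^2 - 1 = -b^2 - 3*b - 2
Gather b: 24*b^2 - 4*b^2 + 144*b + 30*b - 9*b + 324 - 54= 20*b^2 + 165*b + 270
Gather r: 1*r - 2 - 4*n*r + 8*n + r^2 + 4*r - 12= 8*n + r^2 + r*(5 - 4*n) - 14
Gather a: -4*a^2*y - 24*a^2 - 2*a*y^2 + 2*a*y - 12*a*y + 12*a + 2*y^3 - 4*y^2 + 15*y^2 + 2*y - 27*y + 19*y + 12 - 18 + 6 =a^2*(-4*y - 24) + a*(-2*y^2 - 10*y + 12) + 2*y^3 + 11*y^2 - 6*y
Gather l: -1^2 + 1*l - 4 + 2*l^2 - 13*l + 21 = 2*l^2 - 12*l + 16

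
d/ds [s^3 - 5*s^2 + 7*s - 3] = 3*s^2 - 10*s + 7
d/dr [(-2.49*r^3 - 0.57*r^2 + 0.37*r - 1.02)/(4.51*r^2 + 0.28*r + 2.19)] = (-11.2299*r^4 - 1.3944*r^3 - 18.1876*r^2 + 6.7038*r + 1.0959)/(20.3401*r^4 + 2.5256*r^3 + 19.8322*r^2 + 1.2264*r + 4.7961)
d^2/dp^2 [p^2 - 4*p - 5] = 2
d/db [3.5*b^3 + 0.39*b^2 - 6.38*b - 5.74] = 10.5*b^2 + 0.78*b - 6.38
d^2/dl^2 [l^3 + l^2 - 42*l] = 6*l + 2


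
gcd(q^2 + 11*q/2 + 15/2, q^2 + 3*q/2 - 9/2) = q + 3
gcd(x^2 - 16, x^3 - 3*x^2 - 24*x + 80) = x - 4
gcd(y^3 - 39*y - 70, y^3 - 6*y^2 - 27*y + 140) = y^2 - 2*y - 35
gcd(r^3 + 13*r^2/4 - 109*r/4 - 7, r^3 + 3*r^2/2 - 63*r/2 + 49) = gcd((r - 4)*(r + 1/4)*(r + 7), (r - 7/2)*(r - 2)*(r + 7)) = r + 7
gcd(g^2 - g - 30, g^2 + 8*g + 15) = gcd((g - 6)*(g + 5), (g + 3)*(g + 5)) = g + 5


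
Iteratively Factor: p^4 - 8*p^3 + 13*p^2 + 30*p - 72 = (p - 3)*(p^3 - 5*p^2 - 2*p + 24) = (p - 3)^2*(p^2 - 2*p - 8) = (p - 3)^2*(p + 2)*(p - 4)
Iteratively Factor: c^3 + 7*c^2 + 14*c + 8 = (c + 4)*(c^2 + 3*c + 2) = (c + 2)*(c + 4)*(c + 1)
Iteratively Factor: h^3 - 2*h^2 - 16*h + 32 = (h + 4)*(h^2 - 6*h + 8) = (h - 4)*(h + 4)*(h - 2)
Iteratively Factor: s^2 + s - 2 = (s - 1)*(s + 2)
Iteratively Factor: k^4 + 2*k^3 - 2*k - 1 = (k + 1)*(k^3 + k^2 - k - 1) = (k + 1)^2*(k^2 - 1) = (k + 1)^3*(k - 1)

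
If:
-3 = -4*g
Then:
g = 3/4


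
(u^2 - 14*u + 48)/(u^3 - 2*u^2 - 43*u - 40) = (u - 6)/(u^2 + 6*u + 5)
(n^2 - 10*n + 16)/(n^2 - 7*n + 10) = (n - 8)/(n - 5)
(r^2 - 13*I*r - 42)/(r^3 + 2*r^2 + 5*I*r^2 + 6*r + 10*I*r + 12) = (r^2 - 13*I*r - 42)/(r^3 + r^2*(2 + 5*I) + r*(6 + 10*I) + 12)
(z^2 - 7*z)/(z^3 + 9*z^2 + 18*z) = (z - 7)/(z^2 + 9*z + 18)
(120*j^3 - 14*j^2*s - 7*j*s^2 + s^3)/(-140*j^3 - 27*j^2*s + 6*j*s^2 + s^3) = (-6*j + s)/(7*j + s)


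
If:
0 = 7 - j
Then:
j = 7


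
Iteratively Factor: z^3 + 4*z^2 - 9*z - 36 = (z + 4)*(z^2 - 9) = (z - 3)*(z + 4)*(z + 3)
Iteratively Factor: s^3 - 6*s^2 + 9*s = (s - 3)*(s^2 - 3*s) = (s - 3)^2*(s)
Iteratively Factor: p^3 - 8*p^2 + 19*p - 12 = (p - 1)*(p^2 - 7*p + 12) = (p - 3)*(p - 1)*(p - 4)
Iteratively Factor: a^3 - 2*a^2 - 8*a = (a + 2)*(a^2 - 4*a) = a*(a + 2)*(a - 4)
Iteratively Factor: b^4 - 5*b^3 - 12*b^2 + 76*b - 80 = (b - 2)*(b^3 - 3*b^2 - 18*b + 40) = (b - 2)*(b + 4)*(b^2 - 7*b + 10) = (b - 5)*(b - 2)*(b + 4)*(b - 2)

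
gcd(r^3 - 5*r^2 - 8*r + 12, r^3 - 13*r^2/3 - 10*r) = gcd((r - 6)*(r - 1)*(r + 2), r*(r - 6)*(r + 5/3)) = r - 6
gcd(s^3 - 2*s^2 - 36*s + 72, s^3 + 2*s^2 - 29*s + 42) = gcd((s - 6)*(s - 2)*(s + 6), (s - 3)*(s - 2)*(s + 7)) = s - 2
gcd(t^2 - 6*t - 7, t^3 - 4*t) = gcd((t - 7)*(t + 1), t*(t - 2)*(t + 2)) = 1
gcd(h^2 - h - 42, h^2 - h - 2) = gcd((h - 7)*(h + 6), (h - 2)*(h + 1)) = 1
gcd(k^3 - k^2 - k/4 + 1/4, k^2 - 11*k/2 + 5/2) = k - 1/2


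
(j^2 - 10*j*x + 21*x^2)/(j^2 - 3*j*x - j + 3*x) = (j - 7*x)/(j - 1)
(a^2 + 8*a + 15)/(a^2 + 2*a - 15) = (a + 3)/(a - 3)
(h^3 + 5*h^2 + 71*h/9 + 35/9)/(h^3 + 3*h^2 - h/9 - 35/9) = (h + 1)/(h - 1)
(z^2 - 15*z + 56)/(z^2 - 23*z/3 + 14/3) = 3*(z - 8)/(3*z - 2)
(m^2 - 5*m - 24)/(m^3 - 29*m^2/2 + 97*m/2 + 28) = 2*(m + 3)/(2*m^2 - 13*m - 7)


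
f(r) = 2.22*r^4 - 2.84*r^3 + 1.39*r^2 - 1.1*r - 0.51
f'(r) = 8.88*r^3 - 8.52*r^2 + 2.78*r - 1.1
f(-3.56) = 505.73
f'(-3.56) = -519.62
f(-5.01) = 1795.66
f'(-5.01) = -1345.55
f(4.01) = 408.33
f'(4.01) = 445.64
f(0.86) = -1.02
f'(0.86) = 0.64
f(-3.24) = 358.88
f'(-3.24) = -401.58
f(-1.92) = 57.00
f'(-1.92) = -100.70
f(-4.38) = 1086.66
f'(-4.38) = -922.89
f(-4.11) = 858.12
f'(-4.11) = -772.95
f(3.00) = 111.84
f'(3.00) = 170.32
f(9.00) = 12597.24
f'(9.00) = 5807.32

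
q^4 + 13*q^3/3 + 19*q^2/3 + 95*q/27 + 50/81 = (q + 1/3)*(q + 2/3)*(q + 5/3)^2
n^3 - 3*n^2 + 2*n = n*(n - 2)*(n - 1)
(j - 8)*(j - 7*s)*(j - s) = j^3 - 8*j^2*s - 8*j^2 + 7*j*s^2 + 64*j*s - 56*s^2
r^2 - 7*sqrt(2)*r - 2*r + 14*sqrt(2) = (r - 2)*(r - 7*sqrt(2))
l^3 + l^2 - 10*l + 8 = (l - 2)*(l - 1)*(l + 4)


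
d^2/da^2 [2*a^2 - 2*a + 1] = 4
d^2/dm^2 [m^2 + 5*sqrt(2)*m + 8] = 2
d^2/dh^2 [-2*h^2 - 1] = -4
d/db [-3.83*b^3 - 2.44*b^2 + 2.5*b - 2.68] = -11.49*b^2 - 4.88*b + 2.5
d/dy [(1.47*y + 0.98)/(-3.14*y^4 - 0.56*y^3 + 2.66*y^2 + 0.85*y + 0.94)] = (13.8474*y^4 + 13.9552*y^3 - 2.2638*y^2 - 5.2136*y + 0.5488)/(9.8596*y^8 + 3.5168*y^7 - 16.3912*y^6 - 8.3172*y^5 + 0.220400000000001*y^4 + 3.4692*y^3 + 5.7233*y^2 + 1.598*y + 0.8836)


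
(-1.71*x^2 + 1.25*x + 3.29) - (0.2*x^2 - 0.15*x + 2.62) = -1.91*x^2 + 1.4*x + 0.67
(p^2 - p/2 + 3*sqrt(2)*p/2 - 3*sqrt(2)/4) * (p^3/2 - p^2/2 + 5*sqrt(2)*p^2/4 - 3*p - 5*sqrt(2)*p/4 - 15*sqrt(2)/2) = p^5/2 - 3*p^4/4 + 2*sqrt(2)*p^4 - 3*sqrt(2)*p^3 + p^3 - 11*sqrt(2)*p^2 - 33*p^2/8 - 165*p/8 + 6*sqrt(2)*p + 45/4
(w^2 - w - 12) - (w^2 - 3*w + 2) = 2*w - 14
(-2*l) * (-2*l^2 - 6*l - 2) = 4*l^3 + 12*l^2 + 4*l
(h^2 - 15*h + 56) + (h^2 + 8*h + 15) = 2*h^2 - 7*h + 71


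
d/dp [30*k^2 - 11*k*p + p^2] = -11*k + 2*p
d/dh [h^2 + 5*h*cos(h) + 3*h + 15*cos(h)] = -5*h*sin(h) + 2*h - 15*sin(h) + 5*cos(h) + 3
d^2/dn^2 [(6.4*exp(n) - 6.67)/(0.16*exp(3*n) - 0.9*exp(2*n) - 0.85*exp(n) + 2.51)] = (0.65536*exp(6*n) - 4.301568*exp(5*n) + 19.23088*exp(4*n) - 58.10568*exp(3*n) + 95.545998*exp(2*n) - 51.434795*exp(n) + 26.090195)*exp(n)/(0.004096*exp(9*n) - 0.06912*exp(8*n) + 0.32352*exp(7*n) + 0.198168*exp(6*n) - 3.88734*exp(5*n) + 2.10039*exp(4*n) + 13.930823*exp(3*n) - 11.569845*exp(2*n) - 16.065255*exp(n) + 15.813251)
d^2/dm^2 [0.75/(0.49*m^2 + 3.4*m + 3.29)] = (-0.36015*m^2 - 2.499*m + 0.75*(0.98*m + 3.4)*(1.96*m + 6.8) - 2.41815)/(0.49*m^2 + 3.4*m + 3.29)^3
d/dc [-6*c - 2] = -6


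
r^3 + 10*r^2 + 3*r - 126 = (r - 3)*(r + 6)*(r + 7)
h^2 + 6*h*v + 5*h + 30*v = (h + 5)*(h + 6*v)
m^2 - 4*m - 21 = (m - 7)*(m + 3)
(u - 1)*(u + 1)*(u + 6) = u^3 + 6*u^2 - u - 6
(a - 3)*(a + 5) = a^2 + 2*a - 15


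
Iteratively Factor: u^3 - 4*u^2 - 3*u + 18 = (u + 2)*(u^2 - 6*u + 9) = (u - 3)*(u + 2)*(u - 3)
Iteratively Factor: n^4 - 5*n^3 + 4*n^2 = (n)*(n^3 - 5*n^2 + 4*n) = n^2*(n^2 - 5*n + 4) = n^2*(n - 1)*(n - 4)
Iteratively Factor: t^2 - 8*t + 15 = (t - 3)*(t - 5)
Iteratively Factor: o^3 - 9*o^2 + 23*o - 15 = (o - 5)*(o^2 - 4*o + 3) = (o - 5)*(o - 1)*(o - 3)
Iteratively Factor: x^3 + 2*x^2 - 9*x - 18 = (x + 3)*(x^2 - x - 6) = (x + 2)*(x + 3)*(x - 3)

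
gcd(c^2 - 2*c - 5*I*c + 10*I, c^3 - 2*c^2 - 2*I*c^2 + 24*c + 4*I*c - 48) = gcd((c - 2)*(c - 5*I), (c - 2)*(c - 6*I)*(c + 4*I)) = c - 2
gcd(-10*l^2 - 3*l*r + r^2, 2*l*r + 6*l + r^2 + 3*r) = 2*l + r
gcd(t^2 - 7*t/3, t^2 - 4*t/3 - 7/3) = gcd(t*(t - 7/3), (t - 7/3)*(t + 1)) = t - 7/3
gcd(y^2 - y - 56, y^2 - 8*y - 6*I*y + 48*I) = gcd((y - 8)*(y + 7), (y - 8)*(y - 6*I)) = y - 8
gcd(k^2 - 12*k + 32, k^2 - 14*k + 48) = k - 8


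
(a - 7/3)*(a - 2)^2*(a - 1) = a^4 - 22*a^3/3 + 59*a^2/3 - 68*a/3 + 28/3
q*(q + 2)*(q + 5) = q^3 + 7*q^2 + 10*q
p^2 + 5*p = p*(p + 5)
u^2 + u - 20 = (u - 4)*(u + 5)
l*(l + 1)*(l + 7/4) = l^3 + 11*l^2/4 + 7*l/4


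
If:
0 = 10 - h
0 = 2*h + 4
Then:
No Solution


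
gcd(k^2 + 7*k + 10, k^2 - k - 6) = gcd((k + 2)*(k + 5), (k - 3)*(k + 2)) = k + 2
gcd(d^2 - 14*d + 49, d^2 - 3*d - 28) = d - 7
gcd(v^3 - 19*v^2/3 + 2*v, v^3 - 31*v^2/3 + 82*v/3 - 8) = v^2 - 19*v/3 + 2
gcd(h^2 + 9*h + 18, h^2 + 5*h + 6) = h + 3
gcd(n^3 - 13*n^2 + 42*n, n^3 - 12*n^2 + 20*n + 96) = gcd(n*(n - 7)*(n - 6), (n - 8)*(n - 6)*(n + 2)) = n - 6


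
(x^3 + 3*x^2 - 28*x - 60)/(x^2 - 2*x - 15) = (x^2 + 8*x + 12)/(x + 3)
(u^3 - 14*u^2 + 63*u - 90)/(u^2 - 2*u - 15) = (u^2 - 9*u + 18)/(u + 3)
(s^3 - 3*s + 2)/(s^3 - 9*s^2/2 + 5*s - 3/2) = 2*(s^2 + s - 2)/(2*s^2 - 7*s + 3)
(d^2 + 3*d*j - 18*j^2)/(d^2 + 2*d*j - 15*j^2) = (d + 6*j)/(d + 5*j)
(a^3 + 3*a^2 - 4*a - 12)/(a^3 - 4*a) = (a + 3)/a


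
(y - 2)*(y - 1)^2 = y^3 - 4*y^2 + 5*y - 2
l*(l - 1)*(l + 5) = l^3 + 4*l^2 - 5*l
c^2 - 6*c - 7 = (c - 7)*(c + 1)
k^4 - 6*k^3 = k^3*(k - 6)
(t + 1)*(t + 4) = t^2 + 5*t + 4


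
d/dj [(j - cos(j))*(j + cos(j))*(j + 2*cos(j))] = -2*j^2*sin(j) + 3*j^2 + j*sin(2*j) + 4*j*cos(j) + 6*sin(j)*cos(j)^2 - cos(j)^2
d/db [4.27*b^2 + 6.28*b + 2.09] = 8.54*b + 6.28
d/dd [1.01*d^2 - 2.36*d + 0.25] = 2.02*d - 2.36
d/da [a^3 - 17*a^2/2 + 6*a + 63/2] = 3*a^2 - 17*a + 6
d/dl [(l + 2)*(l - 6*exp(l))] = l - (l + 2)*(6*exp(l) - 1) - 6*exp(l)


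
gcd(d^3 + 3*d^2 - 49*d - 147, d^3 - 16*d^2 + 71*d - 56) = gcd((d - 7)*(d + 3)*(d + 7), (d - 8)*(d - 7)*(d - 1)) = d - 7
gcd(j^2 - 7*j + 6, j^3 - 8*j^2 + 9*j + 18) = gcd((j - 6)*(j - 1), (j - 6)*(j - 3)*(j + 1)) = j - 6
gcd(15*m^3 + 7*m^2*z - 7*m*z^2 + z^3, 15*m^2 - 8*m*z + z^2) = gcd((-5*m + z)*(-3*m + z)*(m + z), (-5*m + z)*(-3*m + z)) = 15*m^2 - 8*m*z + z^2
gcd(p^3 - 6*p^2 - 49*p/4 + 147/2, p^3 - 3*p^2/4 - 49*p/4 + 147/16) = p^2 - 49/4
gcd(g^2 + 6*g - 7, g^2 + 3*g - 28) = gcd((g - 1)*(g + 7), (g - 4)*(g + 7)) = g + 7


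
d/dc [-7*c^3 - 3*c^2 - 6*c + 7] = -21*c^2 - 6*c - 6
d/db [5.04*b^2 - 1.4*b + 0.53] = 10.08*b - 1.4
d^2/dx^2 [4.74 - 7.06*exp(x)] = -7.06*exp(x)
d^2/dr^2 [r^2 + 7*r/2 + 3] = 2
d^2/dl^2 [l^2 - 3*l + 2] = 2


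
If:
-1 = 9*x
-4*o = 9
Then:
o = -9/4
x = -1/9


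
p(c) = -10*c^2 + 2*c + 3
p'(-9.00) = 182.00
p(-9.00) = -825.00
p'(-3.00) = 62.00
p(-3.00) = -93.00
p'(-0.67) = 15.40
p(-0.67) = -2.83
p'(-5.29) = 107.80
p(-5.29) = -287.42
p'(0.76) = -13.20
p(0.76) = -1.26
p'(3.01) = -58.20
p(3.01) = -81.58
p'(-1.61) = 34.20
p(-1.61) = -26.14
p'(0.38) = -5.60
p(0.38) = 2.32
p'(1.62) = -30.40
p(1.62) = -20.00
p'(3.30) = -64.00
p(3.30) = -99.30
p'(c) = 2 - 20*c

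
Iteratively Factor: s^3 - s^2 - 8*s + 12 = (s - 2)*(s^2 + s - 6) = (s - 2)*(s + 3)*(s - 2)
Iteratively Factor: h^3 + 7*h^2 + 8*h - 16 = (h - 1)*(h^2 + 8*h + 16) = (h - 1)*(h + 4)*(h + 4)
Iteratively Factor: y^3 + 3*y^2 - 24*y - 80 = (y + 4)*(y^2 - y - 20) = (y + 4)^2*(y - 5)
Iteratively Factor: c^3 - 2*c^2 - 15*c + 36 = (c + 4)*(c^2 - 6*c + 9) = (c - 3)*(c + 4)*(c - 3)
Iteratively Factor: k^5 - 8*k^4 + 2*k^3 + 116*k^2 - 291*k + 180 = (k + 4)*(k^4 - 12*k^3 + 50*k^2 - 84*k + 45) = (k - 3)*(k + 4)*(k^3 - 9*k^2 + 23*k - 15) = (k - 3)^2*(k + 4)*(k^2 - 6*k + 5) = (k - 3)^2*(k - 1)*(k + 4)*(k - 5)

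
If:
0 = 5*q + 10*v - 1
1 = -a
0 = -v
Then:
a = -1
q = 1/5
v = 0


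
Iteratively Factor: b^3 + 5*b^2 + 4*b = (b + 1)*(b^2 + 4*b) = b*(b + 1)*(b + 4)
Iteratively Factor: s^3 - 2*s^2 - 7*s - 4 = (s + 1)*(s^2 - 3*s - 4) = (s + 1)^2*(s - 4)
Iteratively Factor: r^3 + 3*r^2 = (r + 3)*(r^2) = r*(r + 3)*(r)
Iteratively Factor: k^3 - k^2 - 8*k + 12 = (k - 2)*(k^2 + k - 6) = (k - 2)^2*(k + 3)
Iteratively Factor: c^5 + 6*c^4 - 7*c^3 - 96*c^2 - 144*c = (c - 4)*(c^4 + 10*c^3 + 33*c^2 + 36*c) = (c - 4)*(c + 3)*(c^3 + 7*c^2 + 12*c) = c*(c - 4)*(c + 3)*(c^2 + 7*c + 12) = c*(c - 4)*(c + 3)^2*(c + 4)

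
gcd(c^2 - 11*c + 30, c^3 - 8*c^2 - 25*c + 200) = c - 5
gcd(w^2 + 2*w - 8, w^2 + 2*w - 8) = w^2 + 2*w - 8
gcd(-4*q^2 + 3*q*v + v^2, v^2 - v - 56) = 1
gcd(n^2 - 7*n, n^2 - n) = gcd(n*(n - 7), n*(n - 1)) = n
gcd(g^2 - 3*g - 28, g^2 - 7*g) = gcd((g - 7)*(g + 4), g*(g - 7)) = g - 7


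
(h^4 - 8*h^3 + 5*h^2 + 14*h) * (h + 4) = h^5 - 4*h^4 - 27*h^3 + 34*h^2 + 56*h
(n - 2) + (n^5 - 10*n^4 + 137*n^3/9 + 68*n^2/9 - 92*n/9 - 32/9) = n^5 - 10*n^4 + 137*n^3/9 + 68*n^2/9 - 83*n/9 - 50/9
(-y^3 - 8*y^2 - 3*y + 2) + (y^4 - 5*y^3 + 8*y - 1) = y^4 - 6*y^3 - 8*y^2 + 5*y + 1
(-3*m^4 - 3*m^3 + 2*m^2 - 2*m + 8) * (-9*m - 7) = 27*m^5 + 48*m^4 + 3*m^3 + 4*m^2 - 58*m - 56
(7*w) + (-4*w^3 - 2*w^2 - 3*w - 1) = -4*w^3 - 2*w^2 + 4*w - 1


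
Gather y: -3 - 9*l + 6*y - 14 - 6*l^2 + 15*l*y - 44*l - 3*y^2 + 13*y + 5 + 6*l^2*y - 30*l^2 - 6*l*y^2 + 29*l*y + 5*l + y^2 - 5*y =-36*l^2 - 48*l + y^2*(-6*l - 2) + y*(6*l^2 + 44*l + 14) - 12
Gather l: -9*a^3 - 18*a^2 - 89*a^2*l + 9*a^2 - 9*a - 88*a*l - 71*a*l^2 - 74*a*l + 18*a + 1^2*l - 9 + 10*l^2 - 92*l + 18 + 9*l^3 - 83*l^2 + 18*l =-9*a^3 - 9*a^2 + 9*a + 9*l^3 + l^2*(-71*a - 73) + l*(-89*a^2 - 162*a - 73) + 9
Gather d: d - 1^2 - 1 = d - 2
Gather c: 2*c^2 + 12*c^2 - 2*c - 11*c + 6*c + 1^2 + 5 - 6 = 14*c^2 - 7*c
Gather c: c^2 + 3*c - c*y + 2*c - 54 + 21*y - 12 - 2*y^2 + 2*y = c^2 + c*(5 - y) - 2*y^2 + 23*y - 66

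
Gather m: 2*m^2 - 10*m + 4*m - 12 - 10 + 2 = 2*m^2 - 6*m - 20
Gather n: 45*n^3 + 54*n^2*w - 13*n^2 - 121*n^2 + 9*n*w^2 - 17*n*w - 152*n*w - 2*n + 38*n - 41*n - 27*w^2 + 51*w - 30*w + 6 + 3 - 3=45*n^3 + n^2*(54*w - 134) + n*(9*w^2 - 169*w - 5) - 27*w^2 + 21*w + 6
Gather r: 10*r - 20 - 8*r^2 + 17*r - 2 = -8*r^2 + 27*r - 22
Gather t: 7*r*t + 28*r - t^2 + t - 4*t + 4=28*r - t^2 + t*(7*r - 3) + 4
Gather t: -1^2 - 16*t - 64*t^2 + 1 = -64*t^2 - 16*t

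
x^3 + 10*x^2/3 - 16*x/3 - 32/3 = (x - 2)*(x + 4/3)*(x + 4)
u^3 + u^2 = u^2*(u + 1)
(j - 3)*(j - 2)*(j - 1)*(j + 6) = j^4 - 25*j^2 + 60*j - 36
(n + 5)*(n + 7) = n^2 + 12*n + 35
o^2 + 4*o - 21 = (o - 3)*(o + 7)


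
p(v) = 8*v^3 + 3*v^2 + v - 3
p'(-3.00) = 199.00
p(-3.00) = -195.00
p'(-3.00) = 199.00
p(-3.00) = -195.00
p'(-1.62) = 54.27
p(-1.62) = -30.76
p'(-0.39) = 2.31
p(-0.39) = -3.41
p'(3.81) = 372.25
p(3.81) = 486.81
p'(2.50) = 166.00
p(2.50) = 143.25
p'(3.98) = 405.05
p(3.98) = 552.86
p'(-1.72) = 61.68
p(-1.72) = -36.55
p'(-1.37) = 37.83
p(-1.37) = -19.31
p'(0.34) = 5.81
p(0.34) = -2.00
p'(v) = 24*v^2 + 6*v + 1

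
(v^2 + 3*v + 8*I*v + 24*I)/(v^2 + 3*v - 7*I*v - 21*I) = (v + 8*I)/(v - 7*I)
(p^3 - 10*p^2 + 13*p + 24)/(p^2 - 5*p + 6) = (p^2 - 7*p - 8)/(p - 2)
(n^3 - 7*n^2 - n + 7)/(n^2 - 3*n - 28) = (n^2 - 1)/(n + 4)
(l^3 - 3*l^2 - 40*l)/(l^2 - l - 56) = l*(l + 5)/(l + 7)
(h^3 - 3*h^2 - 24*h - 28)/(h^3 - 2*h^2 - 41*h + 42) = (h^2 + 4*h + 4)/(h^2 + 5*h - 6)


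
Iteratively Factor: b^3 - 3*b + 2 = (b - 1)*(b^2 + b - 2) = (b - 1)^2*(b + 2)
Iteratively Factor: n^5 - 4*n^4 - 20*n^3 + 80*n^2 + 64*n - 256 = (n - 4)*(n^4 - 20*n^2 + 64) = (n - 4)*(n + 4)*(n^3 - 4*n^2 - 4*n + 16) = (n - 4)*(n - 2)*(n + 4)*(n^2 - 2*n - 8) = (n - 4)*(n - 2)*(n + 2)*(n + 4)*(n - 4)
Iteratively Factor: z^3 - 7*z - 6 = (z - 3)*(z^2 + 3*z + 2) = (z - 3)*(z + 1)*(z + 2)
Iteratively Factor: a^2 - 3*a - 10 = (a + 2)*(a - 5)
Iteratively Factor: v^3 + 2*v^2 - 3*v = (v - 1)*(v^2 + 3*v) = v*(v - 1)*(v + 3)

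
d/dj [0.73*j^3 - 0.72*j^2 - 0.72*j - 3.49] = 2.19*j^2 - 1.44*j - 0.72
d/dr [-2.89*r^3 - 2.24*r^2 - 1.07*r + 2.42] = -8.67*r^2 - 4.48*r - 1.07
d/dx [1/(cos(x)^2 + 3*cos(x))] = (2*cos(x) + 3)*sin(x)/((cos(x) + 3)^2*cos(x)^2)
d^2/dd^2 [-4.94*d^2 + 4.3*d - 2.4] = -9.88000000000000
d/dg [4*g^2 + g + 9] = 8*g + 1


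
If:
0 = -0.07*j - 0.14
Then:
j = -2.00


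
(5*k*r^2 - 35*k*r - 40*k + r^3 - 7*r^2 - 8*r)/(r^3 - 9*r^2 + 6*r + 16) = (5*k + r)/(r - 2)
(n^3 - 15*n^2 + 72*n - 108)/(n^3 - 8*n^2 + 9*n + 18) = (n - 6)/(n + 1)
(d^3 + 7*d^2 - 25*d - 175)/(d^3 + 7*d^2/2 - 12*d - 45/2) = 2*(d^2 + 2*d - 35)/(2*d^2 - 3*d - 9)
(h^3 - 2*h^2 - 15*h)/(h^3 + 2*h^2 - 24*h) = (h^2 - 2*h - 15)/(h^2 + 2*h - 24)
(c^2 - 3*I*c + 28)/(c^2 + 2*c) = (c^2 - 3*I*c + 28)/(c*(c + 2))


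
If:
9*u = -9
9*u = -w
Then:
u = -1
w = 9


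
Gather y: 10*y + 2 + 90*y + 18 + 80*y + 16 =180*y + 36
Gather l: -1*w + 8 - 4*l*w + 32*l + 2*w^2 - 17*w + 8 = l*(32 - 4*w) + 2*w^2 - 18*w + 16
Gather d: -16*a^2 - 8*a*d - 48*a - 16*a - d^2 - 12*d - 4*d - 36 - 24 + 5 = -16*a^2 - 64*a - d^2 + d*(-8*a - 16) - 55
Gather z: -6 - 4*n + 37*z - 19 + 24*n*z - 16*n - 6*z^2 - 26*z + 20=-20*n - 6*z^2 + z*(24*n + 11) - 5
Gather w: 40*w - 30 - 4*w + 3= 36*w - 27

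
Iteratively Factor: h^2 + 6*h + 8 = (h + 2)*(h + 4)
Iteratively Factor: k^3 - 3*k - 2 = (k + 1)*(k^2 - k - 2) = (k + 1)^2*(k - 2)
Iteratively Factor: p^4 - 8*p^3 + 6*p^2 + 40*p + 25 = (p - 5)*(p^3 - 3*p^2 - 9*p - 5) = (p - 5)*(p + 1)*(p^2 - 4*p - 5) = (p - 5)^2*(p + 1)*(p + 1)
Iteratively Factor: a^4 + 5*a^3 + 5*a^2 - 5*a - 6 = (a + 3)*(a^3 + 2*a^2 - a - 2) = (a + 2)*(a + 3)*(a^2 - 1) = (a - 1)*(a + 2)*(a + 3)*(a + 1)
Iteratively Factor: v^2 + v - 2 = (v - 1)*(v + 2)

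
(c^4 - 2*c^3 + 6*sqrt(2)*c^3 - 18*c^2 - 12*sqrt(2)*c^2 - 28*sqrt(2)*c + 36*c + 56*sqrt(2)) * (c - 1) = c^5 - 3*c^4 + 6*sqrt(2)*c^4 - 18*sqrt(2)*c^3 - 16*c^3 - 16*sqrt(2)*c^2 + 54*c^2 - 36*c + 84*sqrt(2)*c - 56*sqrt(2)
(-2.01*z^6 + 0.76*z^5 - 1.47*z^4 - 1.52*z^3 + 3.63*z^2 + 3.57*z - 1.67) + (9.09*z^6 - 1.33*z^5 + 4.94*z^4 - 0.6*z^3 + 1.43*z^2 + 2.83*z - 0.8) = 7.08*z^6 - 0.57*z^5 + 3.47*z^4 - 2.12*z^3 + 5.06*z^2 + 6.4*z - 2.47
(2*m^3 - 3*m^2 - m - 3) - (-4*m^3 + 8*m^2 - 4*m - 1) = 6*m^3 - 11*m^2 + 3*m - 2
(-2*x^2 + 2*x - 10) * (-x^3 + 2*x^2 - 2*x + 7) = 2*x^5 - 6*x^4 + 18*x^3 - 38*x^2 + 34*x - 70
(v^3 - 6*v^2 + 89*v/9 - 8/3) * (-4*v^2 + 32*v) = -4*v^5 + 56*v^4 - 2084*v^3/9 + 2944*v^2/9 - 256*v/3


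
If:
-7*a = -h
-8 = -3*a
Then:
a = 8/3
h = 56/3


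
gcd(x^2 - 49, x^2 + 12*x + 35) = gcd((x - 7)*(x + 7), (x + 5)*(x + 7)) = x + 7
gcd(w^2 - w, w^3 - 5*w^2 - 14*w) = w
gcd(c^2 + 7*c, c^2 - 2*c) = c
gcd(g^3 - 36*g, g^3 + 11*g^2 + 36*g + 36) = g + 6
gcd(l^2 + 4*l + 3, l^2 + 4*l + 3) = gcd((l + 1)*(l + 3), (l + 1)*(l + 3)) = l^2 + 4*l + 3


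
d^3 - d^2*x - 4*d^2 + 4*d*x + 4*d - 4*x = (d - 2)^2*(d - x)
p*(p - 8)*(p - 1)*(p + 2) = p^4 - 7*p^3 - 10*p^2 + 16*p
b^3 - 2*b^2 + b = b*(b - 1)^2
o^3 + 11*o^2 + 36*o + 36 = (o + 2)*(o + 3)*(o + 6)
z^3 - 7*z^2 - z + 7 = (z - 7)*(z - 1)*(z + 1)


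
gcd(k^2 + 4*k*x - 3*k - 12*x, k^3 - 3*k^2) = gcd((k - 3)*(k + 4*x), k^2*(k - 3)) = k - 3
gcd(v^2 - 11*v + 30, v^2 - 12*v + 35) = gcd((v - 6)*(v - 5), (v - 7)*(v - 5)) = v - 5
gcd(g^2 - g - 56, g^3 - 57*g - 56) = g^2 - g - 56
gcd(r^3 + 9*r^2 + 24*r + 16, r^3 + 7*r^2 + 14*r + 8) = r^2 + 5*r + 4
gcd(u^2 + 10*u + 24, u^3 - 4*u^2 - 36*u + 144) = u + 6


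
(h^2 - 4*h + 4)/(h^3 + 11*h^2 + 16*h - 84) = (h - 2)/(h^2 + 13*h + 42)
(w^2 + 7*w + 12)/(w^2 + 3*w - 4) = (w + 3)/(w - 1)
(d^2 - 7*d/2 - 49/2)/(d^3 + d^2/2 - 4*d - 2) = (2*d^2 - 7*d - 49)/(2*d^3 + d^2 - 8*d - 4)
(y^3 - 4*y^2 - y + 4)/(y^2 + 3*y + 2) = (y^2 - 5*y + 4)/(y + 2)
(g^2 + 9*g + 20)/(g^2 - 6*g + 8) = (g^2 + 9*g + 20)/(g^2 - 6*g + 8)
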